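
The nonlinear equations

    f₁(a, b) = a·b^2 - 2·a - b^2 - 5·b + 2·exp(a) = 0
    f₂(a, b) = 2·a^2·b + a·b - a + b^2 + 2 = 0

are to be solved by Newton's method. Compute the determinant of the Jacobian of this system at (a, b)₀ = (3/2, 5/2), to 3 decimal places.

J = [[b^2 + 2·exp(a) - 2, 2·a·b - 2·b - 5], [4·a·b + b - 1, 2·a^2 + a + 2·b]].
At the point, J = [[13.21338, -2.500], [16.500, 11.000]].
det J = 186.597.

186.597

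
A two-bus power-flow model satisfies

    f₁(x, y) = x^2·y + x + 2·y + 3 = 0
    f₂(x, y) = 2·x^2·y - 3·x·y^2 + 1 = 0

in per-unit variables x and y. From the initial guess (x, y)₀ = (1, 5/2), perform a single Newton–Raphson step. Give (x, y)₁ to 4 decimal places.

(-1.1498, 2.9662)

At (1, 5/2): F = (11.5000, -12.7500).
Jacobian J = [[2·x·y + 1, x^2 + 2], [4·x·y - 3·y^2, 2·x^2 - 6·x·y]].
At the point, J = [[6.0000, 3.0000], [-8.7500, -13.0000]] (det J = -51.7500).
Solving J·Δ = −F gives Δ = (-2.1498, 0.4662).
Then the next iterate is (x, y)₁ = (-1.1498, 2.9662).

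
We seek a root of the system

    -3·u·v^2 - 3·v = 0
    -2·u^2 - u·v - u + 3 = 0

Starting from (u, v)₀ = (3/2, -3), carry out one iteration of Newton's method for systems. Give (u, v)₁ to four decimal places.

At (3/2, -3): F = (-31.5000, 1.5000).
Jacobian J = [[-3·v^2, -6·u·v - 3], [-4·u - v - 1, -u]].
At the point, J = [[-27.0000, 24.0000], [-4.0000, -1.5000]] (det J = 136.5000).
Solving J·Δ = −F gives Δ = (-0.0824, 1.2198).
Then the next iterate is (u, v)₁ = (1.4176, -1.7802).

(1.4176, -1.7802)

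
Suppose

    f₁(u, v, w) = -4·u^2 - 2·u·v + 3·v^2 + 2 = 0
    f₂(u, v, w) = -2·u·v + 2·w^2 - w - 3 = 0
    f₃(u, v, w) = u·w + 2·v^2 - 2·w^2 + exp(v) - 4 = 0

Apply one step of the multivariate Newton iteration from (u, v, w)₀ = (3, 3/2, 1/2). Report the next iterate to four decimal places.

At (3, 3/2, 1/2): F = (-36.2500, -12.0000, 5.981689).
Jacobian J = [[-8·u - 2·v, -2·u + 6·v, 0], [-2·v, -2·u, 4·w - 1], [w, 4·v + exp(v), u - 4·w]].
At the point, J = [[-27.0000, 3.0000, 0.0000], [-3.0000, -6.0000, 1.0000], [0.5000, 10.481689, 1.0000]] (det J = 455.505605).
Solving J·Δ = −F gives Δ = (-1.4301, -0.7873, 2.9858).
Then the next iterate is (u, v, w)₁ = (1.5699, 0.7127, 3.4858).

(1.5699, 0.7127, 3.4858)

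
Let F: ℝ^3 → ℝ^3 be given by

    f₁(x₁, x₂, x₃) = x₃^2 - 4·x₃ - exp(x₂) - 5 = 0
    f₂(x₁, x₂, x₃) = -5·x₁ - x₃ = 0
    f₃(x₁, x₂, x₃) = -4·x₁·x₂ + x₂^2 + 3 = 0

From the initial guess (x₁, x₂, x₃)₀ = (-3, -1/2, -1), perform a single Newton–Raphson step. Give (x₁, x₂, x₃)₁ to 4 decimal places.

(0.2135, -0.8343, -1.0673)

At (-3, -1/2, -1): F = (-0.606531, 16.0000, -2.7500).
Jacobian J = [[0, -exp(x₂), 2·x₃ - 4], [-5, 0, -1], [-4·x₂, -4·x₁ + 2·x₂, 0]].
At the point, J = [[0.0000, -0.606531, -6.0000], [-5.0000, 0.0000, -1.0000], [2.0000, 11.0000, 0.0000]] (det J = 331.213061).
Solving J·Δ = −F gives Δ = (3.2135, -0.3343, -0.0673).
Then the next iterate is (x₁, x₂, x₃)₁ = (0.2135, -0.8343, -1.0673).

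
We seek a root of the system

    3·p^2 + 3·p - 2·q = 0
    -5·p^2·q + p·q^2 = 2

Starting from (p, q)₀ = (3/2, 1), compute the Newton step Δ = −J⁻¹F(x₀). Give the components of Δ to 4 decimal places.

At (3/2, 1): F = (9.2500, -11.7500).
Jacobian J = [[6·p + 3, -2], [-10·p·q + q^2, -5·p^2 + 2·p·q]].
At the point, J = [[12.0000, -2.0000], [-14.0000, -8.2500]] (det J = -127.0000).
Solving J·Δ = −F gives Δ = (-0.7859, -0.0906).

(-0.7859, -0.0906)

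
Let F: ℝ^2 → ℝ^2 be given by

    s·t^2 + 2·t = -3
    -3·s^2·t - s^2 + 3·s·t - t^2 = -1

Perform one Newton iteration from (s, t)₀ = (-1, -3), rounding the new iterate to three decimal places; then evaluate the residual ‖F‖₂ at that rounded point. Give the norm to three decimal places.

At (-1, -3): F = (-12.000, 9.000).
Jacobian J = [[t^2, 2·s·t + 2], [-6·s·t - 2·s + 3·t, -3·s^2 + 3·s - 2·t]].
At the point, J = [[9.000, 8.000], [-25.000, 0.000]] (det J = 200.000).
Solving J·Δ = −F gives Δ = (0.360, 1.095).
Then the next iterate is (s, t)₁ = (-0.640, -1.905).
Re-evaluating at (-0.640, -1.905): F = (-3.13258, 2.95984), so ‖F‖₂ = 4.310.

4.310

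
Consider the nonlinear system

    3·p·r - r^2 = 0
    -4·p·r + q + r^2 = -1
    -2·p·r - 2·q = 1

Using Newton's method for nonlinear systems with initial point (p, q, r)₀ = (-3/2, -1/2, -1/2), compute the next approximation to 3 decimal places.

(1.000, -0.750, -1.000)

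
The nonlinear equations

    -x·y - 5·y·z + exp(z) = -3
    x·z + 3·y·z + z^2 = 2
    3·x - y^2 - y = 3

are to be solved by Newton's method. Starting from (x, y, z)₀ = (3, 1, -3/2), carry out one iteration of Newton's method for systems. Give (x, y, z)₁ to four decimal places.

(1.3873, 0.7206, 0.1912)

At (3, 1, -3/2): F = (7.723130, -8.7500, 4.0000).
Jacobian J = [[-y, -x - 5·z, -5·y + exp(z)], [z, 3·z, x + 3·y + 2·z], [3, -2·y - 1, 0]].
At the point, J = [[-1.0000, 4.5000, -4.776870], [-1.5000, -4.5000, 3.0000], [3.0000, -3.0000, 0.0000]] (det J = -54.483657).
Solving J·Δ = −F gives Δ = (-1.6127, -0.2794, 1.6912).
Then the next iterate is (x, y, z)₁ = (1.3873, 0.7206, 0.1912).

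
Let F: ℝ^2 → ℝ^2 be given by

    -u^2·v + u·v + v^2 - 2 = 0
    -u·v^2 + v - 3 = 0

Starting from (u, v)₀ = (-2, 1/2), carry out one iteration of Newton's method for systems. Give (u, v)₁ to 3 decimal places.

At (-2, 1/2): F = (-4.750, -2.000).
Jacobian J = [[-2·u·v + v, -u^2 + u + 2·v], [-v^2, -2·u·v + 1]].
At the point, J = [[2.500, -5.000], [-0.250, 3.000]] (det J = 6.250).
Solving J·Δ = −F gives Δ = (3.880, 0.990).
Then the next iterate is (u, v)₁ = (1.880, 1.490).

(1.880, 1.490)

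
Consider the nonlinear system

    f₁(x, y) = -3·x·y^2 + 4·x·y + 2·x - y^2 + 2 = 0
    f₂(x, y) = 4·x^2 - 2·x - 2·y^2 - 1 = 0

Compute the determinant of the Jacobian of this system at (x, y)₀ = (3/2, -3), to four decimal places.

J = [[-3·y^2 + 4·y + 2, -6·x·y + 4·x - 2·y], [8·x - 2, -4·y]].
At the point, J = [[-37.0000, 39.0000], [10.0000, 12.0000]].
det J = -834.0000.

-834.0000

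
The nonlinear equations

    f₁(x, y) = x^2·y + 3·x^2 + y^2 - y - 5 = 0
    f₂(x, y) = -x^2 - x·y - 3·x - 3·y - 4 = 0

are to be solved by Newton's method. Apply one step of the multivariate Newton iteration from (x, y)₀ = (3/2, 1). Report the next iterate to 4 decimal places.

(2.5100, -3.9600)

At (3/2, 1): F = (4.0000, -15.2500).
Jacobian J = [[2·x·y + 6·x, x^2 + 2·y - 1], [-2·x - y - 3, -x - 3]].
At the point, J = [[12.0000, 3.2500], [-7.0000, -4.5000]] (det J = -31.2500).
Solving J·Δ = −F gives Δ = (1.0100, -4.9600).
Then the next iterate is (x, y)₁ = (2.5100, -3.9600).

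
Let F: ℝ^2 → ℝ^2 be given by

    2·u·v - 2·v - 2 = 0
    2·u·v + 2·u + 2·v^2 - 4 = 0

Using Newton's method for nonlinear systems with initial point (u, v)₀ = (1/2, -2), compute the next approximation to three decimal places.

(0.385, -1.538)

At (1/2, -2): F = (0.000, 3.000).
Jacobian J = [[2·v, 2·u - 2], [2·v + 2, 2·u + 4·v]].
At the point, J = [[-4.000, -1.000], [-2.000, -7.000]] (det J = 26.000).
Solving J·Δ = −F gives Δ = (-0.115, 0.462).
Then the next iterate is (u, v)₁ = (0.385, -1.538).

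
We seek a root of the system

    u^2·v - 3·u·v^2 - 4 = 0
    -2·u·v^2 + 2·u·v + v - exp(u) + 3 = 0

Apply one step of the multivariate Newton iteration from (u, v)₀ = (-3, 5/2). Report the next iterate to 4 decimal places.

(-2.1757, 1.6309)

At (-3, 5/2): F = (74.7500, 27.950213).
Jacobian J = [[2·u·v - 3·v^2, u^2 - 6·u·v], [-2·v^2 + 2·v - exp(u), -4·u·v + 2·u + 1]].
At the point, J = [[-33.7500, 54.0000], [-7.549787, 25.0000]] (det J = -436.061498).
Solving J·Δ = −F gives Δ = (0.8243, -0.8691).
Then the next iterate is (u, v)₁ = (-2.1757, 1.6309).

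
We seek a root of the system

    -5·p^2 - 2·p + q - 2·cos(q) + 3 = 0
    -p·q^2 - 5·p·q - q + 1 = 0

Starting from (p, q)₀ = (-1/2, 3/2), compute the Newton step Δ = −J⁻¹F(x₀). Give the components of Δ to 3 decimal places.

At (-1/2, 3/2): F = (4.10853, 4.375).
Jacobian J = [[-10·p - 2, 2·sin(q) + 1], [-q^2 - 5·q, -2·p·q - 5·p - 1]].
At the point, J = [[3.000, 2.99499], [-9.750, 3.000]] (det J = 38.20115).
Solving J·Δ = −F gives Δ = (0.020, -1.392).

(0.020, -1.392)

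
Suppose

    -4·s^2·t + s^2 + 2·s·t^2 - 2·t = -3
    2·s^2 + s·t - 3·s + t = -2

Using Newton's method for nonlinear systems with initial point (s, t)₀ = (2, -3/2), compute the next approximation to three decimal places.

At (2, -3/2): F = (43.000, -0.500).
Jacobian J = [[-8·s·t + 2·s + 2·t^2, -4·s^2 + 4·s·t - 2], [4·s + t - 3, s + 1]].
At the point, J = [[32.500, -30.000], [3.500, 3.000]] (det J = 202.500).
Solving J·Δ = −F gives Δ = (-0.563, 0.823).
Then the next iterate is (s, t)₁ = (1.437, -0.677).

(1.437, -0.677)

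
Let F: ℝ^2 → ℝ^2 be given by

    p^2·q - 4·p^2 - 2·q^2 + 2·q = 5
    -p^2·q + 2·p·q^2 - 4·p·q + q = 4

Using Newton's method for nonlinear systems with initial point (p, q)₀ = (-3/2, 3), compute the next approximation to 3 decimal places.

At (-3/2, 3): F = (-19.250, -16.750).
Jacobian J = [[2·p·q - 8·p, p^2 - 4·q + 2], [-2·p·q + 2·q^2 - 4·q, -p^2 + 4·p·q - 4·p + 1]].
At the point, J = [[3.000, -7.750], [15.000, -13.250]] (det J = 76.500).
Solving J·Δ = −F gives Δ = (-1.637, -3.118).
Then the next iterate is (p, q)₁ = (-3.137, -0.118).

(-3.137, -0.118)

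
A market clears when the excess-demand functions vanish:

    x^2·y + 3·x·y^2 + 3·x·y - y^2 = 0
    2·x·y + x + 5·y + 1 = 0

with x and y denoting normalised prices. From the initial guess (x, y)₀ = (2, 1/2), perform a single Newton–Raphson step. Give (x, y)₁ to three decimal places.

(8.818, -1.848)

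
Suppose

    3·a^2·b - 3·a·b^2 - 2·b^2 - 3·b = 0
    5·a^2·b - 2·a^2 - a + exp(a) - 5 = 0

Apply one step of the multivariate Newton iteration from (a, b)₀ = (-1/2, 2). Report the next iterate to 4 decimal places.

(-0.7780, 1.6480)

At (-1/2, 2): F = (-6.5000, -1.893469).
Jacobian J = [[6·a·b - 3·b^2, 3·a^2 - 6·a·b - 4·b - 3], [10·a·b - 4·a + exp(a) - 1, 5·a^2]].
At the point, J = [[-18.0000, -4.2500], [-8.393469, 1.2500]] (det J = -58.172245).
Solving J·Δ = −F gives Δ = (-0.2780, -0.3520).
Then the next iterate is (a, b)₁ = (-0.7780, 1.6480).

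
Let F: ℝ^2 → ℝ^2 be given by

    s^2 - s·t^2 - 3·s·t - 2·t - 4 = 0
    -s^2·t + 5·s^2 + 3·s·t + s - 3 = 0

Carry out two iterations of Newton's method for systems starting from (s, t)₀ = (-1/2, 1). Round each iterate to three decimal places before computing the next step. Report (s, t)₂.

At (-1/2, 1): F = (-3.750, -4.000).
Jacobian J = [[2·s - t^2 - 3·t, -2·s·t - 3·s - 2], [-2·s·t + 10·s + 3·t + 1, -s^2 + 3·s]].
At the point, J = [[-5.000, 0.500], [0.000, -1.750]] (det J = 8.750).
Solving J·Δ = −F gives Δ = (-0.979, -2.286).
Then the next iterate is (s, t)₁ = (-1.479, -1.286).
Round to (-1.479, -1.286) and repeat: F = (-2.50058, 14.97724), J = [[-0.75380, -1.36699], [-21.45199, -6.62444]].
Δ = (1.522, -2.669), so (s, t)₂ = (0.043, -3.955).

(0.043, -3.955)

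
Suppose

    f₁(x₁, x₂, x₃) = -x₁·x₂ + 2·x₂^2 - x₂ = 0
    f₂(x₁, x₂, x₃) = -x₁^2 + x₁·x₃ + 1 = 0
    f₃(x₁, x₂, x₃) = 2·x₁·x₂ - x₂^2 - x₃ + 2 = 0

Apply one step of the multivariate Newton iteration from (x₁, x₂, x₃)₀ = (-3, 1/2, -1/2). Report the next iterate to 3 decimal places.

At (-3, 1/2, -1/2): F = (1.500, -6.500, -0.750).
Jacobian J = [[-x₂, -x₁ + 4·x₂ - 1, 0], [-2·x₁ + x₃, 0, x₁], [2·x₂, 2·x₁ - 2·x₂, -1]].
At the point, J = [[-0.500, 4.000, 0.000], [5.500, 0.000, -3.000], [1.000, -7.000, -1.000]] (det J = 20.500).
Solving J·Δ = −F gives Δ = (2.366, -0.079, 2.171).
Then the next iterate is (x₁, x₂, x₃)₁ = (-0.634, 0.421, 1.671).

(-0.634, 0.421, 1.671)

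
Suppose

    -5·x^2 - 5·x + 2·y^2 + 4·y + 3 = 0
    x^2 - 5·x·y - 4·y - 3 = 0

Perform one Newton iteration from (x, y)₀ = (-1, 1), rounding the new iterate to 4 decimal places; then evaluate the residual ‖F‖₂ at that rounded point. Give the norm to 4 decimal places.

1.8898

At (-1, 1): F = (9.0000, -1.0000).
Jacobian J = [[-10·x - 5, 4·y + 4], [2·x - 5·y, -5·x - 4]].
At the point, J = [[5.0000, 8.0000], [-7.0000, 1.0000]] (det J = 61.0000).
Solving J·Δ = −F gives Δ = (-0.2787, -0.9508).
Then the next iterate is (x, y)₁ = (-1.2787, 0.0492).
Re-evaluating at (-1.2787, 0.0492): F = (1.419773, -1.247166), so ‖F‖₂ = 1.8898.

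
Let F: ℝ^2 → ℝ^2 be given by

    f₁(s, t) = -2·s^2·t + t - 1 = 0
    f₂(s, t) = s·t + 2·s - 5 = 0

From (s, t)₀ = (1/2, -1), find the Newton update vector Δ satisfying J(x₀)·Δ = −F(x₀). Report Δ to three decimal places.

(-3.000, 15.000)

At (1/2, -1): F = (-1.500, -4.500).
Jacobian J = [[-4·s·t, -2·s^2 + 1], [t + 2, s]].
At the point, J = [[2.000, 0.500], [1.000, 0.500]] (det J = 0.500).
Solving J·Δ = −F gives Δ = (-3.000, 15.000).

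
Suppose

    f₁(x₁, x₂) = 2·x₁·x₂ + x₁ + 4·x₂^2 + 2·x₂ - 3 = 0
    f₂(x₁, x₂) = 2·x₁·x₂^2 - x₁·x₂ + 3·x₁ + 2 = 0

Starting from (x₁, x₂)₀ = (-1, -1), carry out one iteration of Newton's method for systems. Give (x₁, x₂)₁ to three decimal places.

At (-1, -1): F = (0.000, -4.000).
Jacobian J = [[2·x₂ + 1, 2·x₁ + 8·x₂ + 2], [2·x₂^2 - x₂ + 3, 4·x₁·x₂ - x₁]].
At the point, J = [[-1.000, -8.000], [6.000, 5.000]] (det J = 43.000).
Solving J·Δ = −F gives Δ = (0.744, -0.093).
Then the next iterate is (x₁, x₂)₁ = (-0.256, -1.093).

(-0.256, -1.093)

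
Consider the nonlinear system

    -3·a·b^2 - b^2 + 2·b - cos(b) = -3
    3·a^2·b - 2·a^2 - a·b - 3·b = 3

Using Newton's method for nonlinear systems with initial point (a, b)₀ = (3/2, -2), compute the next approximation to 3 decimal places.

(1.030, -1.266)

At (3/2, -2): F = (-22.58385, -12.000).
Jacobian J = [[-3·b^2, -6·a·b - 2·b + sin(b) + 2], [6·a·b - 4·a - b, 3·a^2 - a - 3]].
At the point, J = [[-12.000, 23.09070], [-22.000, 2.250]] (det J = 480.99546).
Solving J·Δ = −F gives Δ = (-0.470, 0.734).
Then the next iterate is (a, b)₁ = (1.030, -1.266).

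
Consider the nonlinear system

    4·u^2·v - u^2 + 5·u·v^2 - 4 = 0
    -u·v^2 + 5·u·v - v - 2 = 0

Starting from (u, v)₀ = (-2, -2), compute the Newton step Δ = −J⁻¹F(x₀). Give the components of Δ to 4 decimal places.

(-0.1714, 1.6000)

At (-2, -2): F = (-80.0000, 28.0000).
Jacobian J = [[8·u·v - 2·u + 5·v^2, 4·u^2 + 10·u·v], [-v^2 + 5·v, -2·u·v + 5·u - 1]].
At the point, J = [[56.0000, 56.0000], [-14.0000, -19.0000]] (det J = -280.0000).
Solving J·Δ = −F gives Δ = (-0.1714, 1.6000).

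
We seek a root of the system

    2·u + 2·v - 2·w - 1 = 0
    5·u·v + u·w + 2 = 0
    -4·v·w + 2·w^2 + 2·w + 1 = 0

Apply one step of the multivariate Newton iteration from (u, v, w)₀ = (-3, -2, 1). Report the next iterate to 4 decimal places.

(3.9621, -3.9470, -0.4848)

At (-3, -2, 1): F = (-13.0000, 29.0000, 13.0000).
Jacobian J = [[2, 2, -2], [5·v + w, 5·u, u], [0, -4·w, -4·v + 4·w + 2]].
At the point, J = [[2.0000, 2.0000, -2.0000], [-9.0000, -15.0000, -3.0000], [0.0000, -4.0000, 14.0000]] (det J = -264.0000).
Solving J·Δ = −F gives Δ = (6.9621, -1.9470, -1.4848).
Then the next iterate is (u, v, w)₁ = (3.9621, -3.9470, -0.4848).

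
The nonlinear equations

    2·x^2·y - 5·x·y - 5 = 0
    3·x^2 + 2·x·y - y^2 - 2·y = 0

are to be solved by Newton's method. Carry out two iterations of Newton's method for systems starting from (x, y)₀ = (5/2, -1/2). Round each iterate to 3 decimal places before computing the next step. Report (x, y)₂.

(-0.251, 0.033)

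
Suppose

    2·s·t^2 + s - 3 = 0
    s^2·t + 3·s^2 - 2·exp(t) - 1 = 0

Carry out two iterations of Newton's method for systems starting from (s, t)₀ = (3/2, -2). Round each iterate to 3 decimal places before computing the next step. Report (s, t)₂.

(0.933, -1.121)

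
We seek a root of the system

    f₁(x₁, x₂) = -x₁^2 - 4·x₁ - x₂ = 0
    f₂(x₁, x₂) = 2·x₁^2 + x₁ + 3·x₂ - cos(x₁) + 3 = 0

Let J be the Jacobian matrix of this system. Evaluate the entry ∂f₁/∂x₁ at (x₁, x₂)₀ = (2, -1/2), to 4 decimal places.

∂f₁/∂x₁ = -2·x₁ - 4.
At (2, -1/2) this is -8.0000.

-8.0000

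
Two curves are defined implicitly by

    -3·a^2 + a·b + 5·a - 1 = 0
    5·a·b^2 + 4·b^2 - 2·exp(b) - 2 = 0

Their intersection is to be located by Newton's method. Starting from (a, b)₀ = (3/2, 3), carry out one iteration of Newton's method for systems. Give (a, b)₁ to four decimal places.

At (3/2, 3): F = (4.2500, 61.328926).
Jacobian J = [[-6·a + b + 5, a], [5·b^2, 10·a·b + 8·b - 2·exp(b)]].
At the point, J = [[-1.0000, 1.5000], [45.0000, 28.828926]] (det J = -96.328926).
Solving J·Δ = −F gives Δ = (0.3169, -2.6220).
Then the next iterate is (a, b)₁ = (1.8169, 0.3780).

(1.8169, 0.3780)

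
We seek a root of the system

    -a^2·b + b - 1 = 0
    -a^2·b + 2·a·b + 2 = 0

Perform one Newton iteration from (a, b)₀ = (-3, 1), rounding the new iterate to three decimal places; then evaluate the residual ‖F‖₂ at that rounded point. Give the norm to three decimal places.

4.288

At (-3, 1): F = (-9.000, -13.000).
Jacobian J = [[-2·a·b, -a^2 + 1], [-2·a·b + 2·b, -a^2 + 2·a]].
At the point, J = [[6.000, -8.000], [8.000, -15.000]] (det J = -26.000).
Solving J·Δ = −F gives Δ = (1.192, -0.231).
Then the next iterate is (a, b)₁ = (-1.808, 0.769).
Re-evaluating at (-1.808, 0.769): F = (-2.74476, -3.29446), so ‖F‖₂ = 4.288.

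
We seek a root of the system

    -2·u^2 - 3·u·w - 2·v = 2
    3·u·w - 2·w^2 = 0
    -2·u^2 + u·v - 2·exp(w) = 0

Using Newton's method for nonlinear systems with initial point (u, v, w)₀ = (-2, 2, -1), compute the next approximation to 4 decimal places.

At (-2, 2, -1): F = (-20.0000, 4.0000, -12.735759).
Jacobian J = [[-4·u - 3·w, -2, -3·u], [3·w, 0, 3·u - 4·w], [-4·u + v, u, -2·exp(w)]].
At the point, J = [[11.0000, -2.0000, 6.0000], [-3.0000, 0.0000, -2.0000], [10.0000, -2.0000, -0.735759]] (det J = 36.414553).
Solving J·Δ = −F gives Δ = (0.6818, -3.3182, 0.9772).
Then the next iterate is (u, v, w)₁ = (-1.3182, -1.3182, -0.0228).

(-1.3182, -1.3182, -0.0228)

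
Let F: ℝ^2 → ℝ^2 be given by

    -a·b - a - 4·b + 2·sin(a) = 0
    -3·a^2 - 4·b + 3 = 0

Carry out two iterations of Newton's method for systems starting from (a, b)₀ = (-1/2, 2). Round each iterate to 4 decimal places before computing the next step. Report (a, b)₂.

(-1.1461, -0.2349)

At (-1/2, 2): F = (-7.458851, -5.7500).
Jacobian J = [[-b + 2·cos(a) - 1, -a - 4], [-6·a, -4]].
At the point, J = [[-1.244835, -3.5000], [3.0000, -4.0000]] (det J = 15.479340).
Solving J·Δ = −F gives Δ = (-0.6273, -1.9080).
Then the next iterate is (a, b)₁ = (-1.1273, 0.0920).
Round to (-1.1273, 0.0920) and repeat: F = (-0.943502, -1.180416), J = [[-0.233800, -2.8727], [6.7638, -4.0000]].
Δ = (-0.0188, -0.3269), so (a, b)₂ = (-1.1461, -0.2349).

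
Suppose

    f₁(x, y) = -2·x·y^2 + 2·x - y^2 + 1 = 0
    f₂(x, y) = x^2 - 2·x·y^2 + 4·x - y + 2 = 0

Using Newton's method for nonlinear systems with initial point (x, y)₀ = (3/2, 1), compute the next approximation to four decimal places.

(0.2500, 1.0000)

At (3/2, 1): F = (0.0000, 6.2500).
Jacobian J = [[-2·y^2 + 2, -4·x·y - 2·y], [2·x - 2·y^2 + 4, -4·x·y - 1]].
At the point, J = [[0.0000, -8.0000], [5.0000, -7.0000]] (det J = 40.0000).
Solving J·Δ = −F gives Δ = (-1.2500, 0.0000).
Then the next iterate is (x, y)₁ = (0.2500, 1.0000).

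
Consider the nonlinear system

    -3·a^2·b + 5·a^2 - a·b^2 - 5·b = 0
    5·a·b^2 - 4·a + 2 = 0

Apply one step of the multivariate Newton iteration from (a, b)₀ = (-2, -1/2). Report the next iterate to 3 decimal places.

(-0.626, -0.872)

At (-2, -1/2): F = (29.000, 7.500).
Jacobian J = [[-6·a·b + 10·a - b^2, -3·a^2 - 2·a·b - 5], [5·b^2 - 4, 10·a·b]].
At the point, J = [[-26.250, -19.000], [-2.750, 10.000]] (det J = -314.750).
Solving J·Δ = −F gives Δ = (1.374, -0.372).
Then the next iterate is (a, b)₁ = (-0.626, -0.872).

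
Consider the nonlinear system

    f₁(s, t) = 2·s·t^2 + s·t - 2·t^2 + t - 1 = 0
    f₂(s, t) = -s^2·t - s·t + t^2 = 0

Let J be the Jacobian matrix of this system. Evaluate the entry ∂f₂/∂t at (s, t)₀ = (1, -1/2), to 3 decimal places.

∂f₂/∂t = -s^2 - s + 2·t.
At (1, -1/2) this is -3.000.

-3.000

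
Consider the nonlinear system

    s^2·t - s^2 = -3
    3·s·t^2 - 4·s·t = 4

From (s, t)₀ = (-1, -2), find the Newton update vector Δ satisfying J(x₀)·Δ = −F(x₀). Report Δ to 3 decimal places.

(-0.316, 1.895)

At (-1, -2): F = (0.000, -24.000).
Jacobian J = [[2·s·t - 2·s, s^2], [3·t^2 - 4·t, 6·s·t - 4·s]].
At the point, J = [[6.000, 1.000], [20.000, 16.000]] (det J = 76.000).
Solving J·Δ = −F gives Δ = (-0.316, 1.895).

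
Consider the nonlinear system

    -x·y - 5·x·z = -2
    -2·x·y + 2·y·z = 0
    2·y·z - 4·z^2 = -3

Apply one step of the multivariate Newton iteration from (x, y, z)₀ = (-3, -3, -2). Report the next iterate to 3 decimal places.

(-1.757, -0.851, -1.041)

At (-3, -3, -2): F = (-37.000, -6.000, -1.000).
Jacobian J = [[-y - 5·z, -x, -5·x], [-2·y, -2·x + 2·z, 2·y], [0, 2·z, 2·y - 8·z]].
At the point, J = [[13.000, 3.000, 15.000], [6.000, 2.000, -6.000], [0.000, -4.000, 10.000]] (det J = -592.000).
Solving J·Δ = −F gives Δ = (1.243, 2.149, 0.959).
Then the next iterate is (x, y, z)₁ = (-1.757, -0.851, -1.041).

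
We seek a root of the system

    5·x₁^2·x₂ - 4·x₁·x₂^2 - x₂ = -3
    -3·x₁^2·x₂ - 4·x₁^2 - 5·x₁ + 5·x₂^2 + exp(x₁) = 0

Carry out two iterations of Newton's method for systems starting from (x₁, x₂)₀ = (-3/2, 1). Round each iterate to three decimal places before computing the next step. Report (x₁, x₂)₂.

(-1.174, -0.217)

At (-3/2, 1): F = (19.250, -3.02687).
Jacobian J = [[10·x₁·x₂ - 4·x₂^2, 5·x₁^2 - 8·x₁·x₂ - 1], [-6·x₁·x₂ - 8·x₁ + exp(x₁) - 5, -3·x₁^2 + 10·x₂]].
At the point, J = [[-19.000, 22.250], [16.22313, 3.250]] (det J = -422.71465).
Solving J·Δ = −F gives Δ = (0.307, -0.603).
Then the next iterate is (x₁, x₂)₁ = (-1.193, 0.397).
Round to (-1.193, 0.397) and repeat: F = (6.18026, -0.33173), J = [[-5.36665, 9.90521], [7.68904, -0.29975]].
Δ = (0.019, -0.614), so (x₁, x₂)₂ = (-1.174, -0.217).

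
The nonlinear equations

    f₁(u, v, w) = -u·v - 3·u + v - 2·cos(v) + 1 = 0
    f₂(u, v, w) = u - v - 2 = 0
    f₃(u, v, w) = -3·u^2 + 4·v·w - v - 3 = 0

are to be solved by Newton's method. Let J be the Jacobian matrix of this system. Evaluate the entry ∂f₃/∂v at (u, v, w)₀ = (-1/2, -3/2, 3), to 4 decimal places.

11.0000

∂f₃/∂v = 4·w - 1.
At (-1/2, -3/2, 3) this is 11.0000.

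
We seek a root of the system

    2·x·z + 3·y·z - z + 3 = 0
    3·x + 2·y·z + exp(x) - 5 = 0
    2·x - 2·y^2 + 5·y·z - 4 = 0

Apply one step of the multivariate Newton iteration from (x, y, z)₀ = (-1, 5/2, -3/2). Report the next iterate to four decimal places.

(1.0027, 1.2723, -0.5592)

At (-1, 5/2, -3/2): F = (-3.7500, -15.132121, -37.2500).
Jacobian J = [[2·z, 3·z, 2·x + 3·y - 1], [exp(x) + 3, 2·z, 2·y], [2, -4·y + 5·z, 5·y]].
At the point, J = [[-3.0000, -4.5000, 4.5000], [3.367879, -3.0000, 5.0000], [2.0000, -17.5000, 12.5000]] (det J = -243.777287).
Solving J·Δ = −F gives Δ = (2.0027, -1.2277, 0.9408).
Then the next iterate is (x, y, z)₁ = (1.0027, 1.2723, -0.5592).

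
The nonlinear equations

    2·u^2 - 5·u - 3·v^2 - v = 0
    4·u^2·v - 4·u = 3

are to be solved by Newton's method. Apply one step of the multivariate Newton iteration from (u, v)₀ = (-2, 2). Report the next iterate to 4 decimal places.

(-1.1938, 1.5015)

At (-2, 2): F = (4.0000, 37.0000).
Jacobian J = [[4·u - 5, -6·v - 1], [8·u·v - 4, 4·u^2]].
At the point, J = [[-13.0000, -13.0000], [-36.0000, 16.0000]] (det J = -676.0000).
Solving J·Δ = −F gives Δ = (0.8062, -0.4985).
Then the next iterate is (u, v)₁ = (-1.1938, 1.5015).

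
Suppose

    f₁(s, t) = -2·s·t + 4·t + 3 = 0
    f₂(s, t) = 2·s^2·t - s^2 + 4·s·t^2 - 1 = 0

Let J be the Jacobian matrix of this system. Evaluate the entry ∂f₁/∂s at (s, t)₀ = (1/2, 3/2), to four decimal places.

∂f₁/∂s = -2·t.
At (1/2, 3/2) this is -3.0000.

-3.0000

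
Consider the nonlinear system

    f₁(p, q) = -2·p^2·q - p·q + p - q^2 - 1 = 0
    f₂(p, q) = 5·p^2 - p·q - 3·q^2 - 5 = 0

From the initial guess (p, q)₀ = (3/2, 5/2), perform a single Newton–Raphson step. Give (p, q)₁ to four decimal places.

At (3/2, 5/2): F = (-20.7500, -16.2500).
Jacobian J = [[-4·p·q - q + 1, -2·p^2 - p - 2·q], [10·p - q, -p - 6·q]].
At the point, J = [[-16.5000, -11.0000], [12.5000, -16.5000]] (det J = 409.7500).
Solving J·Δ = −F gives Δ = (-0.3993, -1.2874).
Then the next iterate is (p, q)₁ = (1.1007, 1.2126).

(1.1007, 1.2126)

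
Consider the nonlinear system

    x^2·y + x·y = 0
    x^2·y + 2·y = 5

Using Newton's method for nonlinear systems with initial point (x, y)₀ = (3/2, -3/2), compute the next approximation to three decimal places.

At (3/2, -3/2): F = (-5.625, -11.375).
Jacobian J = [[2·x·y + y, x^2 + x], [2·x·y, x^2 + 2]].
At the point, J = [[-6.000, 3.750], [-4.500, 4.250]] (det J = -8.625).
Solving J·Δ = −F gives Δ = (2.174, 4.978).
Then the next iterate is (x, y)₁ = (3.674, 3.478).

(3.674, 3.478)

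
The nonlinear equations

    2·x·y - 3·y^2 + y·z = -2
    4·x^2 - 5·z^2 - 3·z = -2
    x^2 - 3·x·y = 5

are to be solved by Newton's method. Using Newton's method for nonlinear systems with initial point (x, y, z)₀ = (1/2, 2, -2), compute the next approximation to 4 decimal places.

(-0.7048, 0.8494, -1.0695)

At (1/2, 2, -2): F = (-12.0000, -11.0000, -7.7500).
Jacobian J = [[2·y, 2·x - 6·y + z, y], [8·x, 0, -10·z - 3], [2·x - 3·y, -3·x, 0]].
At the point, J = [[4.0000, -13.0000, 2.0000], [4.0000, 0.0000, 17.0000], [-5.0000, -1.5000, 0.0000]] (det J = 1195.0000).
Solving J·Δ = −F gives Δ = (-1.2048, -1.1506, 0.9305).
Then the next iterate is (x, y, z)₁ = (-0.7048, 0.8494, -1.0695).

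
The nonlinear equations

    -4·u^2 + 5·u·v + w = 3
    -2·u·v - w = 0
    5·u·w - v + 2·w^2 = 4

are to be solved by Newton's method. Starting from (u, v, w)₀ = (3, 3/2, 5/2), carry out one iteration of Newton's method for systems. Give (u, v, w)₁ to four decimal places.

At (3, 3/2, 5/2): F = (-14.0000, -11.5000, 44.5000).
Jacobian J = [[-8·u + 5·v, 5·u, 1], [-2·v, -2·u, -1], [5·w, -1, 5·u + 4·w]].
At the point, J = [[-16.5000, 15.0000, 1.0000], [-3.0000, -6.0000, -1.0000], [12.5000, -1.0000, 25.0000]] (det J = 3507.0000).
Solving J·Δ = −F gives Δ = (-1.7216, -0.8967, -0.9551).
Then the next iterate is (u, v, w)₁ = (1.2784, 0.6033, 1.5449).

(1.2784, 0.6033, 1.5449)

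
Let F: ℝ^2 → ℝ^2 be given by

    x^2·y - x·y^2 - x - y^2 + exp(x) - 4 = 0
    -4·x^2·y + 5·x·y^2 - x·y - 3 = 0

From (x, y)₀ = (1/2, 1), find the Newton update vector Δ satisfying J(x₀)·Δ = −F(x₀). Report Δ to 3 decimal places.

(8.744, 0.571)

At (1/2, 1): F = (-4.10128, -2.000).
Jacobian J = [[2·x·y - y^2 + exp(x) - 1, x^2 - 2·x·y - 2·y], [-8·x·y + 5·y^2 - y, -4·x^2 + 10·x·y - x]].
At the point, J = [[0.64872, -2.750], [0.000, 3.500]] (det J = 2.27052).
Solving J·Δ = −F gives Δ = (8.744, 0.571).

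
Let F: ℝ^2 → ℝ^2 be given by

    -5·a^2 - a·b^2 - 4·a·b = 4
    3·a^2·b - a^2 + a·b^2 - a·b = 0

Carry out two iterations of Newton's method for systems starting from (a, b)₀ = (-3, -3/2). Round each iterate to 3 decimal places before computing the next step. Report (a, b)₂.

(-0.172, -2.201)

At (-3, -3/2): F = (-60.250, -60.750).
Jacobian J = [[-10·a - b^2 - 4·b, -2·a·b - 4·a], [6·a·b - 2·a + b^2 - b, 3·a^2 + 2·a·b - a]].
At the point, J = [[33.750, 3.000], [36.750, 39.000]] (det J = 1206.000).
Solving J·Δ = −F gives Δ = (1.797, -0.136).
Then the next iterate is (a, b)₁ = (-1.203, -1.636).
Round to (-1.203, -1.636) and repeat: F = (-15.88865, -13.73804), J = [[15.89750, 0.87578], [18.52714, 9.48084]].
Δ = (1.031, -0.565), so (a, b)₂ = (-0.172, -2.201).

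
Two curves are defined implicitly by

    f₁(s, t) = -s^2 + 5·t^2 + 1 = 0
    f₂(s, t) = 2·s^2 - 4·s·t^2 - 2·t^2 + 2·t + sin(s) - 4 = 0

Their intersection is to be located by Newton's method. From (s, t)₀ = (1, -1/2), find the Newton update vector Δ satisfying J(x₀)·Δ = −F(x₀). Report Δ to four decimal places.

At (1, -1/2): F = (1.2500, -3.658529).
Jacobian J = [[-2·s, 10·t], [4·s - 4·t^2 + cos(s), -8·s·t - 4·t + 2]].
At the point, J = [[-2.0000, -5.0000], [3.540302, 8.0000]] (det J = 1.701512).
Solving J·Δ = −F gives Δ = (4.8737, -1.6995).

(4.8737, -1.6995)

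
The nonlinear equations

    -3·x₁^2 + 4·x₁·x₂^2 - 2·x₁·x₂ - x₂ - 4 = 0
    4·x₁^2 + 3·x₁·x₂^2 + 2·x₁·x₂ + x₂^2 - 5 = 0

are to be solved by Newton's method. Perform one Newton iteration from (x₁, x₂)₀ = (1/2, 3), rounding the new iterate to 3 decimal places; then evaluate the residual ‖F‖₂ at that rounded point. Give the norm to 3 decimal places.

44.355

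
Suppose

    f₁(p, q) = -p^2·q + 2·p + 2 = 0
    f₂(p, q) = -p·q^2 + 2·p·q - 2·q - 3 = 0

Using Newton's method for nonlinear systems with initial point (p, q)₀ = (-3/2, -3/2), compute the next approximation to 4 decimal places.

(-1.0942, -0.8953)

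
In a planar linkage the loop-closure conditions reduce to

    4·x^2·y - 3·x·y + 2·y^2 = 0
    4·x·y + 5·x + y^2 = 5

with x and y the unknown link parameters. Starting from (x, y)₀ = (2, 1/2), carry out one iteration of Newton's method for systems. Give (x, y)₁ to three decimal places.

At (2, 1/2): F = (5.500, 9.250).
Jacobian J = [[8·x·y - 3·y, 4·x^2 - 3·x + 4·y], [4·y + 5, 4·x + 2·y]].
At the point, J = [[6.500, 12.000], [7.000, 9.000]] (det J = -25.500).
Solving J·Δ = −F gives Δ = (-2.412, 0.848).
Then the next iterate is (x, y)₁ = (-0.412, 1.348).

(-0.412, 1.348)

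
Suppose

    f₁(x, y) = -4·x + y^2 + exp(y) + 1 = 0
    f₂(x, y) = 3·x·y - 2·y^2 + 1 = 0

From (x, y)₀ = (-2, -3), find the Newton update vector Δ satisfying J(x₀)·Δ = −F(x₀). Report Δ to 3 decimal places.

At (-2, -3): F = (18.04979, 1.000).
Jacobian J = [[-4, 2·y + exp(y)], [3·y, 3·x - 4·y]].
At the point, J = [[-4.000, -5.95021], [-9.000, 6.000]] (det J = -77.55192).
Solving J·Δ = −F gives Δ = (1.473, 2.043).

(1.473, 2.043)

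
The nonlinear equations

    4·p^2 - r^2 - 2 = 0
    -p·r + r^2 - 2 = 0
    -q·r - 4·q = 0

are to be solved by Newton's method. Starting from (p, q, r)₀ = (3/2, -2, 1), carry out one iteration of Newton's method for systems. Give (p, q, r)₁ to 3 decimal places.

At (3/2, -2, 1): F = (6.000, -2.500, 10.000).
Jacobian J = [[8·p, 0, -2·r], [-r, 0, -p + 2·r], [0, -r - 4, -q]].
At the point, J = [[12.000, 0.000, -2.000], [-1.000, 0.000, 0.500], [0.000, -5.000, 2.000]] (det J = 20.000).
Solving J·Δ = −F gives Δ = (0.500, 4.400, 6.000).
Then the next iterate is (p, q, r)₁ = (2.000, 2.400, 7.000).

(2.000, 2.400, 7.000)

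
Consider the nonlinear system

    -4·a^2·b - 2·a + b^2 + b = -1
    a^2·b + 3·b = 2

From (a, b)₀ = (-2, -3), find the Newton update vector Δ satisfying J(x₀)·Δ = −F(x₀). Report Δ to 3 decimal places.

(-0.714, 4.510)

At (-2, -3): F = (59.000, -23.000).
Jacobian J = [[-8·a·b - 2, -4·a^2 + 2·b + 1], [2·a·b, a^2 + 3]].
At the point, J = [[-50.000, -21.000], [12.000, 7.000]] (det J = -98.000).
Solving J·Δ = −F gives Δ = (-0.714, 4.510).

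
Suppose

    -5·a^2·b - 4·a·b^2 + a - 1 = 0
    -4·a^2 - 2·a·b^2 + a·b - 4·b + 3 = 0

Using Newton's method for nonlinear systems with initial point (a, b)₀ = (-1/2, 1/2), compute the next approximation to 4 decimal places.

At (-1/2, 1/2): F = (-1.6250, 0.0000).
Jacobian J = [[-10·a·b - 4·b^2 + 1, -5·a^2 - 8·a·b], [-8·a - 2·b^2 + b, -4·a·b + a - 4]].
At the point, J = [[2.5000, 0.7500], [4.0000, -3.5000]] (det J = -11.7500).
Solving J·Δ = −F gives Δ = (0.4840, 0.5532).
Then the next iterate is (a, b)₁ = (-0.0160, 1.0532).

(-0.0160, 1.0532)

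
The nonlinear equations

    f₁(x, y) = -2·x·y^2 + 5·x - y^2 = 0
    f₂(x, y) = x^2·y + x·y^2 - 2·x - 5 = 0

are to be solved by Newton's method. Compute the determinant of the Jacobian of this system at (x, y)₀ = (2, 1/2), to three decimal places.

28.250

J = [[-2·y^2 + 5, -4·x·y - 2·y], [2·x·y + y^2 - 2, x^2 + 2·x·y]].
At the point, J = [[4.500, -5.000], [0.250, 6.000]].
det J = 28.250.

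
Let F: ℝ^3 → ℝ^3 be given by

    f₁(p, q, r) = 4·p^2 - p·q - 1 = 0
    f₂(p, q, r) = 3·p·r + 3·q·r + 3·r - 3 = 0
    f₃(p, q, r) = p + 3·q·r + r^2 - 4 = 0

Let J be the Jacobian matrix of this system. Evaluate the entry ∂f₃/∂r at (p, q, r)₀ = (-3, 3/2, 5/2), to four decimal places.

9.5000

∂f₃/∂r = 3·q + 2·r.
At (-3, 3/2, 5/2) this is 9.5000.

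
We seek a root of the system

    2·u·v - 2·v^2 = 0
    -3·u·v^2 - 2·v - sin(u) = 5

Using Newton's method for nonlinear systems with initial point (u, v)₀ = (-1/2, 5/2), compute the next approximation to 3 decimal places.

At (-1/2, 5/2): F = (-15.000, -0.14557).
Jacobian J = [[2·v, 2·u - 4·v], [-3·v^2 - cos(u), -6·u·v - 2]].
At the point, J = [[5.000, -11.000], [-19.62758, 5.500]] (det J = -188.40341).
Solving J·Δ = −F gives Δ = (-0.446, -1.567).
Then the next iterate is (u, v)₁ = (-0.946, 0.933).

(-0.946, 0.933)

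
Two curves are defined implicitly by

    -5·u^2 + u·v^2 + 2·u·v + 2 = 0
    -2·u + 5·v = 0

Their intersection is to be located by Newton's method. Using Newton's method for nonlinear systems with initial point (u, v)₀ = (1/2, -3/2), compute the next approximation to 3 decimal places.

(0.420, 0.168)

At (1/2, -3/2): F = (0.375, -8.500).
Jacobian J = [[-10·u + v^2 + 2·v, 2·u·v + 2·u], [-2, 5]].
At the point, J = [[-5.750, -0.500], [-2.000, 5.000]] (det J = -29.750).
Solving J·Δ = −F gives Δ = (-0.080, 1.668).
Then the next iterate is (u, v)₁ = (0.420, 0.168).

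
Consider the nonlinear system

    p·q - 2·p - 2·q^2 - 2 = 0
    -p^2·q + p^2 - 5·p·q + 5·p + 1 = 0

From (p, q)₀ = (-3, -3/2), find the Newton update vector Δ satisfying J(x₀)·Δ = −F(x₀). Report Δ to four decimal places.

At (-3, -3/2): F = (4.0000, -14.0000).
Jacobian J = [[q - 2, p - 4·q], [-2·p·q + 2·p - 5·q + 5, -p^2 - 5·p]].
At the point, J = [[-3.5000, 3.0000], [-2.5000, 6.0000]] (det J = -13.5000).
Solving J·Δ = −F gives Δ = (4.8889, 4.3704).

(4.8889, 4.3704)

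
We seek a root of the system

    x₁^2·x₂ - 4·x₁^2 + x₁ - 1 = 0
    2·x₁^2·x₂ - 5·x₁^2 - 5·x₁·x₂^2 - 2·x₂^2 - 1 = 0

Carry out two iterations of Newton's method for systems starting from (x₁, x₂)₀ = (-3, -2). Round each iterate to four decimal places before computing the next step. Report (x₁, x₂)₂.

At (-3, -2): F = (-58.0000, -30.0000).
Jacobian J = [[2·x₁·x₂ - 8·x₁ + 1, x₁^2], [4·x₁·x₂ - 10·x₁ - 5·x₂^2, 2·x₁^2 - 10·x₁·x₂ - 4·x₂]].
At the point, J = [[37.0000, 9.0000], [34.0000, -34.0000]] (det J = -1564.0000).
Solving J·Δ = −F gives Δ = (1.4335, 0.5512).
Then the next iterate is (x₁, x₂)₁ = (-1.5665, -1.4488).
Round to (-1.5665, -1.4488) and repeat: F = (-15.937432, -8.137554), J = [[18.071090, 2.453922], [14.248074, -11.992407]].
Δ = (0.8388, 0.3180), so (x₁, x₂)₂ = (-0.7277, -1.1308).

(-0.7277, -1.1308)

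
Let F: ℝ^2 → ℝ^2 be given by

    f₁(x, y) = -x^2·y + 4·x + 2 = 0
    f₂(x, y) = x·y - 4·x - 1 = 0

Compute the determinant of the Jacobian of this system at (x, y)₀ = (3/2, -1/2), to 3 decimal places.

-1.875

J = [[-2·x·y + 4, -x^2], [y - 4, x]].
At the point, J = [[5.500, -2.250], [-4.500, 1.500]].
det J = -1.875.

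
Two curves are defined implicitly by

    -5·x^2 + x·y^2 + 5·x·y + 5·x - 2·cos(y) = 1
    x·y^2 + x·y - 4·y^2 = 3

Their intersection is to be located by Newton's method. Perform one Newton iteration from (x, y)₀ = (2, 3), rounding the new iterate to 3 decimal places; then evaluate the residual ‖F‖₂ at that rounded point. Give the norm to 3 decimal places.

7.368

At (2, 3): F = (38.97998, -15.000).
Jacobian J = [[-10·x + y^2 + 5·y + 5, 2·x·y + 5·x + 2·sin(y)], [y^2 + y, 2·x·y + x - 8·y]].
At the point, J = [[9.000, 22.28224], [12.000, -10.000]] (det J = -357.38688).
Solving J·Δ = −F gives Δ = (-0.155, -1.687).
Then the next iterate is (x, y)₁ = (1.845, 1.313).
Re-evaluating at (1.845, 1.313): F = (5.98812, -4.29267), so ‖F‖₂ = 7.368.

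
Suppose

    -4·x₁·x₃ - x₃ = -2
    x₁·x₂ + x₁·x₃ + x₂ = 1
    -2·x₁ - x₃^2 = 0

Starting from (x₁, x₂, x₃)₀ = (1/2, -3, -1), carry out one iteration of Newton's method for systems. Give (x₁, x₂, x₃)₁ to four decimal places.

At (1/2, -3, -1): F = (5.0000, -6.0000, -2.0000).
Jacobian J = [[-4·x₃, 0, -4·x₁ - 1], [x₂ + x₃, x₁ + 1, x₁], [-2, 0, -2·x₃]].
At the point, J = [[4.0000, 0.0000, -3.0000], [-4.0000, 1.5000, 0.5000], [-2.0000, 0.0000, 2.0000]] (det J = 3.0000).
Solving J·Δ = −F gives Δ = (-2.0000, -1.0000, -1.0000).
Then the next iterate is (x₁, x₂, x₃)₁ = (-1.5000, -4.0000, -2.0000).

(-1.5000, -4.0000, -2.0000)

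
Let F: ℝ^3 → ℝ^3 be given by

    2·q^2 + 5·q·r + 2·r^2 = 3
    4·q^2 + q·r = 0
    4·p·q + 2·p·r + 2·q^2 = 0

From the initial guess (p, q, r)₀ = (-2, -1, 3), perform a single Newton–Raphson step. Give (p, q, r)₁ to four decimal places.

At (-2, -1, 3): F = (2.0000, 1.0000, -2.0000).
Jacobian J = [[0, 4·q + 5·r, 5·q + 4·r], [0, 8·q + r, q], [4·q + 2·r, 4·p + 4·q, 2·p]].
At the point, J = [[0.0000, 11.0000, 7.0000], [0.0000, -5.0000, -1.0000], [2.0000, -12.0000, -4.0000]] (det J = 48.0000).
Solving J·Δ = −F gives Δ = (1.5000, 0.3750, -0.8750).
Then the next iterate is (p, q, r)₁ = (-0.5000, -0.6250, 2.1250).

(-0.5000, -0.6250, 2.1250)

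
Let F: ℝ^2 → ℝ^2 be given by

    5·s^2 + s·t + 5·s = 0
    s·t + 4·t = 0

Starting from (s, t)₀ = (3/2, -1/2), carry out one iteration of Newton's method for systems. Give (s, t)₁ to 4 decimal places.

At (3/2, -1/2): F = (18.0000, -2.7500).
Jacobian J = [[10·s + t + 5, s], [t, s + 4]].
At the point, J = [[19.5000, 1.5000], [-0.5000, 5.5000]] (det J = 108.0000).
Solving J·Δ = −F gives Δ = (-0.9549, 0.4132).
Then the next iterate is (s, t)₁ = (0.5451, -0.0868).

(0.5451, -0.0868)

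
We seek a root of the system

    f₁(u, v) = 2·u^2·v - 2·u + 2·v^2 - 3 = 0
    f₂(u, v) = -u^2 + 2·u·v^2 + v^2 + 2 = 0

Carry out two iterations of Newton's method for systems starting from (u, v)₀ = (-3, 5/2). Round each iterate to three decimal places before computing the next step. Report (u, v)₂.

At (-3, 5/2): F = (60.500, -38.250).
Jacobian J = [[4·u·v - 2, 2·u^2 + 4·v], [-2·u + 2·v^2, 4·u·v + 2·v]].
At the point, J = [[-32.000, 28.000], [18.500, -25.000]] (det J = 282.000).
Solving J·Δ = −F gives Δ = (1.566, -0.371).
Then the next iterate is (u, v)₁ = (-1.434, 2.129).
Round to (-1.434, 2.129) and repeat: F = (17.68925, -8.52333), J = [[-14.21194, 12.62871], [11.93328, -7.95394]].
Δ = (-0.878, -2.389), so (u, v)₂ = (-2.312, -0.260).

(-2.312, -0.260)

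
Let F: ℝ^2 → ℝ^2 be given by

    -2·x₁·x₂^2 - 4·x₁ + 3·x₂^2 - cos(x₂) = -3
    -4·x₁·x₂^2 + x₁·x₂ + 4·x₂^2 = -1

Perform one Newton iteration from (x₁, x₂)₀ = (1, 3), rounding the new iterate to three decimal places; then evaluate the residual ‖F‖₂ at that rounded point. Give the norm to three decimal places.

At (1, 3): F = (8.98999, 4.000).
Jacobian J = [[-2·x₂^2 - 4, -4·x₁·x₂ + 6·x₂ + sin(x₂)], [-4·x₂^2 + x₂, -8·x₁·x₂ + x₁ + 8·x₂]].
At the point, J = [[-22.000, 6.14112], [-33.000, 1.000]] (det J = 180.65696).
Solving J·Δ = −F gives Δ = (0.086, -1.155).
Then the next iterate is (x₁, x₂)₁ = (1.086, 1.845).
Re-evaluating at (1.086, 1.845): F = (1.74531, 1.83269), so ‖F‖₂ = 2.531.

2.531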